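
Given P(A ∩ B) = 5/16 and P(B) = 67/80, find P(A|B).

P(A|B) = P(A ∩ B) / P(B)
= (5/16) / (67/80)
= 25/67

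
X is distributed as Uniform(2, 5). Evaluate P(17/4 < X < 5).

P(17/4 < X < 5) = ∫_{17/4}^{5} f(x) dx
where f(x) = \frac{1}{3}
= \frac{1}{4}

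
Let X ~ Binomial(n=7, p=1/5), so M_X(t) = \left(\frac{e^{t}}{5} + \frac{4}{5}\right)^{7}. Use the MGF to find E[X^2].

To find E[X^2], compute M^(2)(0):
M^(1)(t) = \frac{7 \left(\frac{e^{t}}{5} + \frac{4}{5}\right)^{6} e^{t}}{5}
M^(2)(t) = \frac{7 \left(\frac{e^{t}}{5} + \frac{4}{5}\right)^{6} e^{t}}{5} + \frac{42 \left(\frac{e^{t}}{5} + \frac{4}{5}\right)^{5} e^{2 t}}{25}
M^(2)(0) = \frac{77}{25}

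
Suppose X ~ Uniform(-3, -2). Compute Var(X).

For X ~ Uniform(-3, -2):
Var(X) = \frac{1}{12}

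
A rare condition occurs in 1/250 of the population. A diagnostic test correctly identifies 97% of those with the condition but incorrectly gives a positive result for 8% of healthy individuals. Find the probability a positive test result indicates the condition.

Let D = the rare event, + = positive/flagged.
P(D) = 1/250
P(+|D) = 97/100
P(+|D') = 8/100 = 2/25
P(+) = P(+|D)P(D) + P(+|D')P(D')
     = \frac{97}{100} × \frac{1}{250} + \frac{2}{25} × \frac{249}{250}
     = \frac{2089}{25000}
P(D|+) = P(+|D)P(D)/P(+) = \frac{97}{2089}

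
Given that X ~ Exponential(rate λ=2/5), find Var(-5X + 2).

For X ~ Exponential(rate λ=2/5):
Var(X) = \frac{25}{4}
Var(-5X + 2) = (-5)² × Var(X) = 25 × \frac{25}{4} = \frac{625}{4}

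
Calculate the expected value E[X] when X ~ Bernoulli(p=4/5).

For X ~ Bernoulli(p=4/5), the expected value is:
E[X] = \frac{4}{5}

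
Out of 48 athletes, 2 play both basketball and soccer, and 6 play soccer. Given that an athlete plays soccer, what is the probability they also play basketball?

P(A ∩ B) = 2/48 = 1/24
P(B) = 6/48 = 1/8
P(A|B) = P(A ∩ B) / P(B) = (1/24) / (1/8) = 1/3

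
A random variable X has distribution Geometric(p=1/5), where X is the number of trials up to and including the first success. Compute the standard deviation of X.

For X ~ Geometric(p=1/5), where X is the number of trials up to and including the first success:
Var(X) = 20
SD(X) = √(Var(X)) = √(20) = 2 \sqrt{5}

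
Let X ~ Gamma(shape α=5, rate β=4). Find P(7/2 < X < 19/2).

P(7/2 < X < 19/2) = ∫_{7/2}^{19/2} f(x) dx
where f(x) = \frac{128 x^{4} e^{- 4 x}}{3}
= \frac{-96787 + 2171 e^{24}}{e^{38}}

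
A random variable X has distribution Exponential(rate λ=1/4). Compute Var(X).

For X ~ Exponential(rate λ=1/4):
Var(X) = 16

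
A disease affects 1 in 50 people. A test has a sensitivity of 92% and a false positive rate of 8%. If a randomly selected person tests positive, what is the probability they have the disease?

Let D = the rare event, + = positive/flagged.
P(D) = 1/50
P(+|D) = 92/100 = 23/25
P(+|D') = 8/100 = 2/25
P(+) = P(+|D)P(D) + P(+|D')P(D')
     = \frac{23}{25} × \frac{1}{50} + \frac{2}{25} × \frac{49}{50}
     = \frac{121}{1250}
P(D|+) = P(+|D)P(D)/P(+) = \frac{23}{121}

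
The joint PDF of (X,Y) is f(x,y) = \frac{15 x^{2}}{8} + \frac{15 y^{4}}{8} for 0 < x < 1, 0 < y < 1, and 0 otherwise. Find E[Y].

E[Y] = ∫_0^1 ∫_0^1 y × f(x,y) dx dy
= \frac{5}{8}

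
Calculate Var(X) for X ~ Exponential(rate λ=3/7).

For X ~ Exponential(rate λ=3/7):
Var(X) = \frac{49}{9}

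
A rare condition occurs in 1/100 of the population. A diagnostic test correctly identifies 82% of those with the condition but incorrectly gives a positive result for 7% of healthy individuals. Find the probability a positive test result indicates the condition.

Let D = the rare event, + = positive/flagged.
P(D) = 1/100
P(+|D) = 82/100 = 41/50
P(+|D') = 7/100
P(+) = P(+|D)P(D) + P(+|D')P(D')
     = \frac{41}{50} × \frac{1}{100} + \frac{7}{100} × \frac{99}{100}
     = \frac{31}{400}
P(D|+) = P(+|D)P(D)/P(+) = \frac{82}{775}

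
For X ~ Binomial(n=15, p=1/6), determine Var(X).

For X ~ Binomial(n=15, p=1/6):
Var(X) = \frac{25}{12}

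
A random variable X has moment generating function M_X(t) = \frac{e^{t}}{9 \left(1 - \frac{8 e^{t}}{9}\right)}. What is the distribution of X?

The MGF M(t) = \frac{e^{t}}{9 \left(1 - \frac{8 e^{t}}{9}\right)} is the standard form for the Geometric distribution.
Comparing with the known MGF formula identifies: Geometric(p=1/9), X = trial number of first success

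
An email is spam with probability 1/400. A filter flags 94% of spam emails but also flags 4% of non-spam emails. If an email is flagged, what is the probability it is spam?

Let D = the rare event, + = positive/flagged.
P(D) = 1/400
P(+|D) = 94/100 = 47/50
P(+|D') = 4/100 = 1/25
P(+) = P(+|D)P(D) + P(+|D')P(D')
     = \frac{47}{50} × \frac{1}{400} + \frac{1}{25} × \frac{399}{400}
     = \frac{169}{4000}
P(D|+) = P(+|D)P(D)/P(+) = \frac{47}{845}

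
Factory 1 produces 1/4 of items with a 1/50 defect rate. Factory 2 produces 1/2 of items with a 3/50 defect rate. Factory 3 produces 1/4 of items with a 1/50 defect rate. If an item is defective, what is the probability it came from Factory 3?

Using Bayes' theorem:
P(F1) = 1/4, P(D|F1) = 1/50
P(F2) = 1/2, P(D|F2) = 3/50
P(F3) = 1/4, P(D|F3) = 1/50
P(D) = P(D|F1)P(F1) + P(D|F2)P(F2) + P(D|F3)P(F3)
     = \frac{1}{25}
P(F3|D) = P(D|F3)P(F3) / P(D)
= \frac{1}{8}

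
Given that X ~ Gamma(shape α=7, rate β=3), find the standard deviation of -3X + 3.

For X ~ Gamma(shape α=7, rate β=3):
Var(X) = \frac{7}{9}
SD(X) = √(Var(X)) = √(\frac{7}{9}) = \frac{\sqrt{7}}{3}
SD(-3X + 3) = |-3| × SD(X) = 3 × \frac{\sqrt{7}}{3} = \sqrt{7}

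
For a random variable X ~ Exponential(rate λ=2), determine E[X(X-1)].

E[X(X-1)] = E[X² - X] = E[X²] - E[X]
E[X] = \frac{1}{2}
E[X²] = Var(X) + (E[X])² = \frac{1}{4} + (\frac{1}{2})² = \frac{1}{2}
E[X(X-1)] = \frac{1}{2} - \frac{1}{2} = 0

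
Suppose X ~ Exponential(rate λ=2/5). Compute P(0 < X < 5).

P(0 < X < 5) = ∫_{0}^{5} f(x) dx
where f(x) = \frac{2 e^{- \frac{2 x}{5}}}{5}
= 1 - e^{-2}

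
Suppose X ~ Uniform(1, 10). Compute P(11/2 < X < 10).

P(11/2 < X < 10) = ∫_{11/2}^{10} f(x) dx
where f(x) = \frac{1}{9}
= \frac{1}{2}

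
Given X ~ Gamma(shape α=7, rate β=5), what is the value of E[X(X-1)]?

E[X(X-1)] = E[X² - X] = E[X²] - E[X]
E[X] = \frac{7}{5}
E[X²] = Var(X) + (E[X])² = \frac{7}{25} + (\frac{7}{5})² = \frac{56}{25}
E[X(X-1)] = \frac{56}{25} - \frac{7}{5} = \frac{21}{25}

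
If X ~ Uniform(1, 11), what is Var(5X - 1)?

For X ~ Uniform(1, 11):
Var(X) = \frac{25}{3}
Var(5X - 1) = (5)² × Var(X) = 25 × \frac{25}{3} = \frac{625}{3}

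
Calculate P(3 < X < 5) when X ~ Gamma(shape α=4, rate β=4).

P(3 < X < 5) = ∫_{3}^{5} f(x) dx
where f(x) = \frac{128 x^{3} e^{- 4 x}}{3}
= \frac{-4663 + 1119 e^{8}}{3 e^{20}}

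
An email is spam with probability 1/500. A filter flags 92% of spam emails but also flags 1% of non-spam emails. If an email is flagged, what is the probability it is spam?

Let D = the rare event, + = positive/flagged.
P(D) = 1/500
P(+|D) = 92/100 = 23/25
P(+|D') = 1/100
P(+) = P(+|D)P(D) + P(+|D')P(D')
     = \frac{23}{25} × \frac{1}{500} + \frac{1}{100} × \frac{499}{500}
     = \frac{591}{50000}
P(D|+) = P(+|D)P(D)/P(+) = \frac{92}{591}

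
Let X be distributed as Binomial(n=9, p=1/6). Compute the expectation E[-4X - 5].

For X ~ Binomial(n=9, p=1/6):
E[X] = \frac{3}{2}
E[-4X - 5] = -4 × E[X] - 5 = -11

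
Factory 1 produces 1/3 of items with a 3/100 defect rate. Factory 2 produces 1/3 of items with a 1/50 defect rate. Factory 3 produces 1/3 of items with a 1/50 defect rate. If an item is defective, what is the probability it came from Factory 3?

Using Bayes' theorem:
P(F1) = 1/3, P(D|F1) = 3/100
P(F2) = 1/3, P(D|F2) = 1/50
P(F3) = 1/3, P(D|F3) = 1/50
P(D) = P(D|F1)P(F1) + P(D|F2)P(F2) + P(D|F3)P(F3)
     = \frac{7}{300}
P(F3|D) = P(D|F3)P(F3) / P(D)
= \frac{2}{7}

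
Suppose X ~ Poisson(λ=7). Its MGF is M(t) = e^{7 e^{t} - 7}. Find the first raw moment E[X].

To find E[X], compute M^(1)(0):
M^(1)(t) = 7 e^{t} e^{7 e^{t} - 7}
M^(1)(0) = 7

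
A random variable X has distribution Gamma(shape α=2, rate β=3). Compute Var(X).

For X ~ Gamma(shape α=2, rate β=3):
Var(X) = \frac{2}{9}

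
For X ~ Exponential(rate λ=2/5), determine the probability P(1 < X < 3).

P(1 < X < 3) = ∫_{1}^{3} f(x) dx
where f(x) = \frac{2 e^{- \frac{2 x}{5}}}{5}
= - \frac{1 - e^{\frac{4}{5}}}{e^{\frac{6}{5}}}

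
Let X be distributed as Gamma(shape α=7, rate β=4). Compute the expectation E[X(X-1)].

E[X(X-1)] = E[X² - X] = E[X²] - E[X]
E[X] = \frac{7}{4}
E[X²] = Var(X) + (E[X])² = \frac{7}{16} + (\frac{7}{4})² = \frac{7}{2}
E[X(X-1)] = \frac{7}{2} - \frac{7}{4} = \frac{7}{4}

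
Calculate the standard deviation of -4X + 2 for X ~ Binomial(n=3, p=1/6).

For X ~ Binomial(n=3, p=1/6):
Var(X) = \frac{5}{12}
SD(X) = √(Var(X)) = √(\frac{5}{12}) = \frac{\sqrt{15}}{6}
SD(-4X + 2) = |-4| × SD(X) = 4 × \frac{\sqrt{15}}{6} = \frac{2 \sqrt{15}}{3}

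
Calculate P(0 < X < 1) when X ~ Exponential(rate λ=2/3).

P(0 < X < 1) = ∫_{0}^{1} f(x) dx
where f(x) = \frac{2 e^{- \frac{2 x}{3}}}{3}
= 1 - e^{- \frac{2}{3}}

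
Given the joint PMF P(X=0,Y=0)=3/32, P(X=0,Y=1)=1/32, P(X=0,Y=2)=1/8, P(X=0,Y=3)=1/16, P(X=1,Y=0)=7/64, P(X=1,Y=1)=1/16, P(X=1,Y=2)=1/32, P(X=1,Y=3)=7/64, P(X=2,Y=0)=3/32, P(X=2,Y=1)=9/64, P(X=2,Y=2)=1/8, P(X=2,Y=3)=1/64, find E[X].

First find marginal of X:
P(X=0) = 5/16
P(X=1) = 5/16
P(X=2) = 3/8
E[X] = 0 × 5/16 + 1 × 5/16 + 2 × 3/8 = 17/16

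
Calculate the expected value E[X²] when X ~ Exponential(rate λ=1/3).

Using the identity E[X²] = Var(X) + (E[X])²:
E[X] = 3
Var(X) = 9
E[X²] = 9 + (3)²
= 18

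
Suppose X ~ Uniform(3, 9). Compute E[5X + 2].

For X ~ Uniform(3, 9):
E[X] = 6
E[5X + 2] = 5 × E[X] + 2 = 32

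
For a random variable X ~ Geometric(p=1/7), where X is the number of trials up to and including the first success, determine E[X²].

Using the identity E[X²] = Var(X) + (E[X])²:
E[X] = 7
Var(X) = 42
E[X²] = 42 + (7)²
= 91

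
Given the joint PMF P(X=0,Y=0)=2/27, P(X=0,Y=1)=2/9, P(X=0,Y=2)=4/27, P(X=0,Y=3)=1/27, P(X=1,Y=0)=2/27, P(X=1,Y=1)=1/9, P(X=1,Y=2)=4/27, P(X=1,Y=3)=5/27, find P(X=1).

P(X=1) = P(X=1,Y=0) + P(X=1,Y=1) + P(X=1,Y=2) + P(X=1,Y=3)
= 2/27 + 1/9 + 4/27 + 5/27
= 14/27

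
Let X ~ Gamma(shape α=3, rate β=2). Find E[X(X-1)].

E[X(X-1)] = E[X² - X] = E[X²] - E[X]
E[X] = \frac{3}{2}
E[X²] = Var(X) + (E[X])² = \frac{3}{4} + (\frac{3}{2})² = 3
E[X(X-1)] = 3 - \frac{3}{2} = \frac{3}{2}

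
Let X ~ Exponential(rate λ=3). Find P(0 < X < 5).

P(0 < X < 5) = ∫_{0}^{5} f(x) dx
where f(x) = 3 e^{- 3 x}
= 1 - e^{-15}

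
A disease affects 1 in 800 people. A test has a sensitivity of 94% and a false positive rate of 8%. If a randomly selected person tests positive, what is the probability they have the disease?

Let D = the rare event, + = positive/flagged.
P(D) = 1/800
P(+|D) = 94/100 = 47/50
P(+|D') = 8/100 = 2/25
P(+) = P(+|D)P(D) + P(+|D')P(D')
     = \frac{47}{50} × \frac{1}{800} + \frac{2}{25} × \frac{799}{800}
     = \frac{3243}{40000}
P(D|+) = P(+|D)P(D)/P(+) = \frac{1}{69}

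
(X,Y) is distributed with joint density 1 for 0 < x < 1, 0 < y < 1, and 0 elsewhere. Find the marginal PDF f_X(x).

f_X(x) = ∫_0^1 f(x,y) dy
= ∫_0^1 1 dy
= 1 for 0 < x < 1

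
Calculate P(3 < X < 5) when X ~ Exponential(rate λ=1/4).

P(3 < X < 5) = ∫_{3}^{5} f(x) dx
where f(x) = \frac{e^{- \frac{x}{4}}}{4}
= - \frac{1 - e^{\frac{1}{2}}}{e^{\frac{5}{4}}}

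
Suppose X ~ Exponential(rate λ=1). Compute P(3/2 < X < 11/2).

P(3/2 < X < 11/2) = ∫_{3/2}^{11/2} f(x) dx
where f(x) = e^{- x}
= - \frac{1 - e^{4}}{e^{\frac{11}{2}}}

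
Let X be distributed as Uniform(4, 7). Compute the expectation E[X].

For X ~ Uniform(4, 7), the expected value is:
E[X] = \frac{11}{2}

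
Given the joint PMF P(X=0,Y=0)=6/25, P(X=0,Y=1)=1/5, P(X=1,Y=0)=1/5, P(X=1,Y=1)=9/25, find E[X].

First find marginal of X:
P(X=0) = 11/25
P(X=1) = 14/25
E[X] = 0 × 11/25 + 1 × 14/25 = 14/25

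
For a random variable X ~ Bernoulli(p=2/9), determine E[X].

For X ~ Bernoulli(p=2/9), the expected value is:
E[X] = \frac{2}{9}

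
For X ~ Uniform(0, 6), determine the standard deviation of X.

For X ~ Uniform(0, 6):
Var(X) = 3
SD(X) = √(Var(X)) = √(3) = \sqrt{3}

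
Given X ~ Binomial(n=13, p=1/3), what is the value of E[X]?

For X ~ Binomial(n=13, p=1/3), the expected value is:
E[X] = \frac{13}{3}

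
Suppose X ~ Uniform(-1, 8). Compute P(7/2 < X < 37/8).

P(7/2 < X < 37/8) = ∫_{7/2}^{37/8} f(x) dx
where f(x) = \frac{1}{9}
= \frac{1}{8}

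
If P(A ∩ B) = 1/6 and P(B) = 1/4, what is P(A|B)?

P(A|B) = P(A ∩ B) / P(B)
= (1/6) / (1/4)
= 2/3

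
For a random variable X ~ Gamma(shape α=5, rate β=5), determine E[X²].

Using the identity E[X²] = Var(X) + (E[X])²:
E[X] = 1
Var(X) = \frac{1}{5}
E[X²] = \frac{1}{5} + (1)²
= \frac{6}{5}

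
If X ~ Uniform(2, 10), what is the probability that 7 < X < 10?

P(7 < X < 10) = ∫_{7}^{10} f(x) dx
where f(x) = \frac{1}{8}
= \frac{3}{8}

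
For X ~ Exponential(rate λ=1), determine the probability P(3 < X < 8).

P(3 < X < 8) = ∫_{3}^{8} f(x) dx
where f(x) = e^{- x}
= - \frac{1 - e^{5}}{e^{8}}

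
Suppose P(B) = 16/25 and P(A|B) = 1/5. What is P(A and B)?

By definition, P(A|B) = P(A ∩ B) / P(B)
So P(A ∩ B) = P(A|B) × P(B)
= 1/5 × 16/25
= 16/125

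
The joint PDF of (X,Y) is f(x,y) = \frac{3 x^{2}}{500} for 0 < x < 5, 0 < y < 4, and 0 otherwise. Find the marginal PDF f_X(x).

f_X(x) = ∫_0^4 f(x,y) dy
= ∫_0^4 \frac{3 x^{2}}{500} dy
= \frac{3 x^{2}}{125} for 0 < x < 5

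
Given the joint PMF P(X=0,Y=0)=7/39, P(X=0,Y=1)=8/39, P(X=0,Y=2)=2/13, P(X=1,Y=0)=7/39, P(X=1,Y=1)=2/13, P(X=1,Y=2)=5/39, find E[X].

First find marginal of X:
P(X=0) = 7/13
P(X=1) = 6/13
E[X] = 0 × 7/13 + 1 × 6/13 = 6/13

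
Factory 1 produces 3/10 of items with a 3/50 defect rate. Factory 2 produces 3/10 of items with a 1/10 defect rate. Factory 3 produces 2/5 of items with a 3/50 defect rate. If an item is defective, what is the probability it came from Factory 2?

Using Bayes' theorem:
P(F1) = 3/10, P(D|F1) = 3/50
P(F2) = 3/10, P(D|F2) = 1/10
P(F3) = 2/5, P(D|F3) = 3/50
P(D) = P(D|F1)P(F1) + P(D|F2)P(F2) + P(D|F3)P(F3)
     = \frac{9}{125}
P(F2|D) = P(D|F2)P(F2) / P(D)
= \frac{5}{12}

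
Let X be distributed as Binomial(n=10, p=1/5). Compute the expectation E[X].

For X ~ Binomial(n=10, p=1/5), the expected value is:
E[X] = 2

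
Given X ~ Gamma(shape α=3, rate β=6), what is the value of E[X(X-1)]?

E[X(X-1)] = E[X² - X] = E[X²] - E[X]
E[X] = \frac{1}{2}
E[X²] = Var(X) + (E[X])² = \frac{1}{12} + (\frac{1}{2})² = \frac{1}{3}
E[X(X-1)] = \frac{1}{3} - \frac{1}{2} = - \frac{1}{6}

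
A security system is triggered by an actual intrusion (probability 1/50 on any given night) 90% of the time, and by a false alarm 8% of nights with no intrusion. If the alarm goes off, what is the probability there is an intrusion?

Let D = the rare event, + = positive/flagged.
P(D) = 1/50
P(+|D) = 90/100 = 9/10
P(+|D') = 8/100 = 2/25
P(+) = P(+|D)P(D) + P(+|D')P(D')
     = \frac{9}{10} × \frac{1}{50} + \frac{2}{25} × \frac{49}{50}
     = \frac{241}{2500}
P(D|+) = P(+|D)P(D)/P(+) = \frac{45}{241}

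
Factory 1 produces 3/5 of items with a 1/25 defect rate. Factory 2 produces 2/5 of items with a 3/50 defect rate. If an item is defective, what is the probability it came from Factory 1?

Using Bayes' theorem:
P(F1) = 3/5, P(D|F1) = 1/25
P(F2) = 2/5, P(D|F2) = 3/50
P(D) = P(D|F1)P(F1) + P(D|F2)P(F2)
     = \frac{6}{125}
P(F1|D) = P(D|F1)P(F1) / P(D)
= \frac{1}{2}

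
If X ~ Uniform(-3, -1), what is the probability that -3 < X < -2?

P(-3 < X < -2) = ∫_{-3}^{-2} f(x) dx
where f(x) = \frac{1}{2}
= \frac{1}{2}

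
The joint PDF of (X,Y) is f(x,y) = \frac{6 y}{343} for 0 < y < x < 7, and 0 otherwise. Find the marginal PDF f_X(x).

f_X(x) = ∫_0^x \frac{6 y}{343} dy = \frac{3 x^{2}}{343}
for 0 < x < 7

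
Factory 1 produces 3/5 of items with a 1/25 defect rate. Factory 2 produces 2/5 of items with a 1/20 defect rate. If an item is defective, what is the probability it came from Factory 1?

Using Bayes' theorem:
P(F1) = 3/5, P(D|F1) = 1/25
P(F2) = 2/5, P(D|F2) = 1/20
P(D) = P(D|F1)P(F1) + P(D|F2)P(F2)
     = \frac{11}{250}
P(F1|D) = P(D|F1)P(F1) / P(D)
= \frac{6}{11}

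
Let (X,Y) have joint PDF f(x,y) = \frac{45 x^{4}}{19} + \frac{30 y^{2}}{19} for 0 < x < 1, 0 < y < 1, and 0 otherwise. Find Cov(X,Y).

E[XY] = ∫∫ xy × f(x,y) dx dy = \frac{15}{38}
E[X] = \frac{25}{38}
E[Y] = \frac{12}{19}
Cov(X,Y) = E[XY] - E[X]E[Y] = - \frac{15}{722}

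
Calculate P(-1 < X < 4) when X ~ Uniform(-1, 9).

P(-1 < X < 4) = ∫_{-1}^{4} f(x) dx
where f(x) = \frac{1}{10}
= \frac{1}{2}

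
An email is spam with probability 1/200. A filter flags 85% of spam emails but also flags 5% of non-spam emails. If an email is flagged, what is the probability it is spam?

Let D = the rare event, + = positive/flagged.
P(D) = 1/200
P(+|D) = 85/100 = 17/20
P(+|D') = 5/100 = 1/20
P(+) = P(+|D)P(D) + P(+|D')P(D')
     = \frac{17}{20} × \frac{1}{200} + \frac{1}{20} × \frac{199}{200}
     = \frac{27}{500}
P(D|+) = P(+|D)P(D)/P(+) = \frac{17}{216}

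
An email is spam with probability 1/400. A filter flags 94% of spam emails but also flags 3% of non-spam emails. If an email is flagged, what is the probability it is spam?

Let D = the rare event, + = positive/flagged.
P(D) = 1/400
P(+|D) = 94/100 = 47/50
P(+|D') = 3/100
P(+) = P(+|D)P(D) + P(+|D')P(D')
     = \frac{47}{50} × \frac{1}{400} + \frac{3}{100} × \frac{399}{400}
     = \frac{1291}{40000}
P(D|+) = P(+|D)P(D)/P(+) = \frac{94}{1291}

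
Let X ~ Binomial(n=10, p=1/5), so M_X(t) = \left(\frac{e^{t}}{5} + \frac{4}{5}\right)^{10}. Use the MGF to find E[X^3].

To find E[X^3], compute M^(3)(0):
M^(1)(t) = 2 \left(\frac{e^{t}}{5} + \frac{4}{5}\right)^{9} e^{t}
M^(2)(t) = 2 \left(\frac{e^{t}}{5} + \frac{4}{5}\right)^{9} e^{t} + \frac{18 \left(\frac{e^{t}}{5} + \frac{4}{5}\right)^{8} e^{2 t}}{5}
M^(3)(t) = 2 \left(\frac{e^{t}}{5} + \frac{4}{5}\right)^{9} e^{t} + \frac{54 \left(\frac{e^{t}}{5} + \frac{4}{5}\right)^{8} e^{2 t}}{5} + \frac{144 \left(\frac{e^{t}}{5} + \frac{4}{5}\right)^{7} e^{3 t}}{25}
M^(3)(0) = \frac{464}{25}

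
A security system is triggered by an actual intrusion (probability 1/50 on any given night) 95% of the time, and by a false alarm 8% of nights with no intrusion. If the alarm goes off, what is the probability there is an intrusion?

Let D = the rare event, + = positive/flagged.
P(D) = 1/50
P(+|D) = 95/100 = 19/20
P(+|D') = 8/100 = 2/25
P(+) = P(+|D)P(D) + P(+|D')P(D')
     = \frac{19}{20} × \frac{1}{50} + \frac{2}{25} × \frac{49}{50}
     = \frac{487}{5000}
P(D|+) = P(+|D)P(D)/P(+) = \frac{95}{487}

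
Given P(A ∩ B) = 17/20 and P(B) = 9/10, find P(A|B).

P(A|B) = P(A ∩ B) / P(B)
= (17/20) / (9/10)
= 17/18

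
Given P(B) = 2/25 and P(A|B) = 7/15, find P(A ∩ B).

By definition, P(A|B) = P(A ∩ B) / P(B)
So P(A ∩ B) = P(A|B) × P(B)
= 7/15 × 2/25
= 14/375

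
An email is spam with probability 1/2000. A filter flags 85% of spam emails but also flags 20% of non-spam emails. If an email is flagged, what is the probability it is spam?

Let D = the rare event, + = positive/flagged.
P(D) = 1/2000
P(+|D) = 85/100 = 17/20
P(+|D') = 20/100 = 1/5
P(+) = P(+|D)P(D) + P(+|D')P(D')
     = \frac{17}{20} × \frac{1}{2000} + \frac{1}{5} × \frac{1999}{2000}
     = \frac{8013}{40000}
P(D|+) = P(+|D)P(D)/P(+) = \frac{17}{8013}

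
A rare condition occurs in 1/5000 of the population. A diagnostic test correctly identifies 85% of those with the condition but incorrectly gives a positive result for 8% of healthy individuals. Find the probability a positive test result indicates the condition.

Let D = the rare event, + = positive/flagged.
P(D) = 1/5000
P(+|D) = 85/100 = 17/20
P(+|D') = 8/100 = 2/25
P(+) = P(+|D)P(D) + P(+|D')P(D')
     = \frac{17}{20} × \frac{1}{5000} + \frac{2}{25} × \frac{4999}{5000}
     = \frac{40077}{500000}
P(D|+) = P(+|D)P(D)/P(+) = \frac{85}{40077}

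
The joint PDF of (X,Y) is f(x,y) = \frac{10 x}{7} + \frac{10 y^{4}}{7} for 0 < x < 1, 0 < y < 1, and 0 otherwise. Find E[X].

E[X] = ∫_0^1 ∫_0^1 x × f(x,y) dy dx
= ∫_0^1 ∫_0^1 x × (\frac{10 x}{7} + \frac{10 y^{4}}{7}) dy dx
= \frac{13}{21}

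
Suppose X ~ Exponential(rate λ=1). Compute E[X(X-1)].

E[X(X-1)] = E[X² - X] = E[X²] - E[X]
E[X] = 1
E[X²] = Var(X) + (E[X])² = 1 + (1)² = 2
E[X(X-1)] = 2 - 1 = 1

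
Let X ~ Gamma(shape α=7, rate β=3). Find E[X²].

Using the identity E[X²] = Var(X) + (E[X])²:
E[X] = \frac{7}{3}
Var(X) = \frac{7}{9}
E[X²] = \frac{7}{9} + (\frac{7}{3})²
= \frac{56}{9}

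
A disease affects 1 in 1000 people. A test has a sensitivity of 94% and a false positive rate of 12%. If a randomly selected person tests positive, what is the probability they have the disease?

Let D = the rare event, + = positive/flagged.
P(D) = 1/1000
P(+|D) = 94/100 = 47/50
P(+|D') = 12/100 = 3/25
P(+) = P(+|D)P(D) + P(+|D')P(D')
     = \frac{47}{50} × \frac{1}{1000} + \frac{3}{25} × \frac{999}{1000}
     = \frac{6041}{50000}
P(D|+) = P(+|D)P(D)/P(+) = \frac{47}{6041}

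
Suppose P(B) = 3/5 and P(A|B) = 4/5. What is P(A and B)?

By definition, P(A|B) = P(A ∩ B) / P(B)
So P(A ∩ B) = P(A|B) × P(B)
= 4/5 × 3/5
= 12/25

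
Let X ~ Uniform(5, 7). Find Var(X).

For X ~ Uniform(5, 7):
Var(X) = \frac{1}{3}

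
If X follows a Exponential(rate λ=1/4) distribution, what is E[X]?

For X ~ Exponential(rate λ=1/4), the expected value is:
E[X] = 4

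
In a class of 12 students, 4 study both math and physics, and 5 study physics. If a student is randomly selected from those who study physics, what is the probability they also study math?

P(A ∩ B) = 4/12 = 1/3
P(B) = 5/12
P(A|B) = P(A ∩ B) / P(B) = (1/3) / (5/12) = 4/5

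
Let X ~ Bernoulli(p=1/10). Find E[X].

For X ~ Bernoulli(p=1/10), the expected value is:
E[X] = \frac{1}{10}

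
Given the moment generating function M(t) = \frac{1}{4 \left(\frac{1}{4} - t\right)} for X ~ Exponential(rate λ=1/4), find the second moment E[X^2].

To find E[X^2], compute M^(2)(0):
M^(1)(t) = \frac{1}{4 \left(\frac{1}{4} - t\right)^{2}}
M^(2)(t) = \frac{1}{2 \left(\frac{1}{4} - t\right)^{3}}
M^(2)(0) = 32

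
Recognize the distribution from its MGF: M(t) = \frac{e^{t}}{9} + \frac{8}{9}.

The MGF M(t) = \frac{e^{t}}{9} + \frac{8}{9} is the standard form for the Bernoulli distribution.
Comparing with the known MGF formula identifies: Bernoulli(p=1/9)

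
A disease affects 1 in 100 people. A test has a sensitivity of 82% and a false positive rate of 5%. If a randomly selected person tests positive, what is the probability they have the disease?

Let D = the rare event, + = positive/flagged.
P(D) = 1/100
P(+|D) = 82/100 = 41/50
P(+|D') = 5/100 = 1/20
P(+) = P(+|D)P(D) + P(+|D')P(D')
     = \frac{41}{50} × \frac{1}{100} + \frac{1}{20} × \frac{99}{100}
     = \frac{577}{10000}
P(D|+) = P(+|D)P(D)/P(+) = \frac{82}{577}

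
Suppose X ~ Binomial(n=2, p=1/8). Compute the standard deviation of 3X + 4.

For X ~ Binomial(n=2, p=1/8):
Var(X) = \frac{7}{32}
SD(X) = √(Var(X)) = √(\frac{7}{32}) = \frac{\sqrt{14}}{8}
SD(3X + 4) = |3| × SD(X) = 3 × \frac{\sqrt{14}}{8} = \frac{3 \sqrt{14}}{8}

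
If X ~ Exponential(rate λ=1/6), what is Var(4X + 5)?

For X ~ Exponential(rate λ=1/6):
Var(X) = 36
Var(4X + 5) = (4)² × Var(X) = 16 × 36 = 576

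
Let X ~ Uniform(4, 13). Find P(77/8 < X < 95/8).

P(77/8 < X < 95/8) = ∫_{77/8}^{95/8} f(x) dx
where f(x) = \frac{1}{9}
= \frac{1}{4}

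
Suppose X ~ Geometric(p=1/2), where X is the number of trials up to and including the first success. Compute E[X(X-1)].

E[X(X-1)] = E[X² - X] = E[X²] - E[X]
E[X] = 2
E[X²] = Var(X) + (E[X])² = 2 + (2)² = 6
E[X(X-1)] = 6 - 2 = 4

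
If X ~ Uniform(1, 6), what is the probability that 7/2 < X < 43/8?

P(7/2 < X < 43/8) = ∫_{7/2}^{43/8} f(x) dx
where f(x) = \frac{1}{5}
= \frac{3}{8}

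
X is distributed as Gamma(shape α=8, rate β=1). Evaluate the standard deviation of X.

For X ~ Gamma(shape α=8, rate β=1):
Var(X) = 8
SD(X) = √(Var(X)) = √(8) = 2 \sqrt{2}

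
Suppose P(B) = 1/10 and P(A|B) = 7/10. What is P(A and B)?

By definition, P(A|B) = P(A ∩ B) / P(B)
So P(A ∩ B) = P(A|B) × P(B)
= 7/10 × 1/10
= 7/100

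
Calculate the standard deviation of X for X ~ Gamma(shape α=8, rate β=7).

For X ~ Gamma(shape α=8, rate β=7):
Var(X) = \frac{8}{49}
SD(X) = √(Var(X)) = √(\frac{8}{49}) = \frac{2 \sqrt{2}}{7}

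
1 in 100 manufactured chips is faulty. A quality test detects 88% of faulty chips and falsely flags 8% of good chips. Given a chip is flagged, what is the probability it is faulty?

Let D = the rare event, + = positive/flagged.
P(D) = 1/100
P(+|D) = 88/100 = 22/25
P(+|D') = 8/100 = 2/25
P(+) = P(+|D)P(D) + P(+|D')P(D')
     = \frac{22}{25} × \frac{1}{100} + \frac{2}{25} × \frac{99}{100}
     = \frac{11}{125}
P(D|+) = P(+|D)P(D)/P(+) = \frac{1}{10}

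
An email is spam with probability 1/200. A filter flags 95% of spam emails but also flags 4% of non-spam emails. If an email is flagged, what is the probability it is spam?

Let D = the rare event, + = positive/flagged.
P(D) = 1/200
P(+|D) = 95/100 = 19/20
P(+|D') = 4/100 = 1/25
P(+) = P(+|D)P(D) + P(+|D')P(D')
     = \frac{19}{20} × \frac{1}{200} + \frac{1}{25} × \frac{199}{200}
     = \frac{891}{20000}
P(D|+) = P(+|D)P(D)/P(+) = \frac{95}{891}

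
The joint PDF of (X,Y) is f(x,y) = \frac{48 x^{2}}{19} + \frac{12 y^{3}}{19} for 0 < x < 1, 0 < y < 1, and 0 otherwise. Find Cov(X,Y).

E[XY] = ∫∫ xy × f(x,y) dx dy = \frac{36}{95}
E[X] = \frac{27}{38}
E[Y] = \frac{52}{95}
Cov(X,Y) = E[XY] - E[X]E[Y] = - \frac{18}{1805}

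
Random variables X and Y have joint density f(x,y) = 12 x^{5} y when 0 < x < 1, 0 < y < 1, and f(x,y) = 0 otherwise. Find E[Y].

E[Y] = ∫_0^1 ∫_0^1 y × f(x,y) dx dy
= \frac{2}{3}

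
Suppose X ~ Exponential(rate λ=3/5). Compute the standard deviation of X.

For X ~ Exponential(rate λ=3/5):
Var(X) = \frac{25}{9}
SD(X) = √(Var(X)) = √(\frac{25}{9}) = \frac{5}{3}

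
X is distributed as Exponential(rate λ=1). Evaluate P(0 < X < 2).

P(0 < X < 2) = ∫_{0}^{2} f(x) dx
where f(x) = e^{- x}
= 1 - e^{-2}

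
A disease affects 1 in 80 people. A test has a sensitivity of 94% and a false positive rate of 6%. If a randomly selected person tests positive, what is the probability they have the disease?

Let D = the rare event, + = positive/flagged.
P(D) = 1/80
P(+|D) = 94/100 = 47/50
P(+|D') = 6/100 = 3/50
P(+) = P(+|D)P(D) + P(+|D')P(D')
     = \frac{47}{50} × \frac{1}{80} + \frac{3}{50} × \frac{79}{80}
     = \frac{71}{1000}
P(D|+) = P(+|D)P(D)/P(+) = \frac{47}{284}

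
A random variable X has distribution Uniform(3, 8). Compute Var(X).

For X ~ Uniform(3, 8):
Var(X) = \frac{25}{12}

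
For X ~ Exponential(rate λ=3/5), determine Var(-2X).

For X ~ Exponential(rate λ=3/5):
Var(X) = \frac{25}{9}
Var(-2X) = (-2)² × Var(X) = 4 × \frac{25}{9} = \frac{100}{9}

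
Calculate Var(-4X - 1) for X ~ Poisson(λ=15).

For X ~ Poisson(λ=15):
Var(X) = 15
Var(-4X - 1) = (-4)² × Var(X) = 16 × 15 = 240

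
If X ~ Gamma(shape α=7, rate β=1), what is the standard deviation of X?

For X ~ Gamma(shape α=7, rate β=1):
Var(X) = 7
SD(X) = √(Var(X)) = √(7) = \sqrt{7}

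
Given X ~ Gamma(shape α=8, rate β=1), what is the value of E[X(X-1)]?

E[X(X-1)] = E[X² - X] = E[X²] - E[X]
E[X] = 8
E[X²] = Var(X) + (E[X])² = 8 + (8)² = 72
E[X(X-1)] = 72 - 8 = 64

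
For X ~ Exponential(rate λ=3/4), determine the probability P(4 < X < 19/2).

P(4 < X < 19/2) = ∫_{4}^{19/2} f(x) dx
where f(x) = \frac{3 e^{- \frac{3 x}{4}}}{4}
= - \frac{1}{e^{\frac{57}{8}}} + e^{-3}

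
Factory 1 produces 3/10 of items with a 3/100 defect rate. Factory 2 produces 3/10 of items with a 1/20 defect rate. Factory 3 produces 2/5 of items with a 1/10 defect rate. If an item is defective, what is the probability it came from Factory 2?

Using Bayes' theorem:
P(F1) = 3/10, P(D|F1) = 3/100
P(F2) = 3/10, P(D|F2) = 1/20
P(F3) = 2/5, P(D|F3) = 1/10
P(D) = P(D|F1)P(F1) + P(D|F2)P(F2) + P(D|F3)P(F3)
     = \frac{8}{125}
P(F2|D) = P(D|F2)P(F2) / P(D)
= \frac{15}{64}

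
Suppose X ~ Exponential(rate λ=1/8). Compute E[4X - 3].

For X ~ Exponential(rate λ=1/8):
E[X] = 8
E[4X - 3] = 4 × E[X] - 3 = 29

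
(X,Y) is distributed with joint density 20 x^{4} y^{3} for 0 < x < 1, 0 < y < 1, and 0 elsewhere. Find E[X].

E[X] = ∫_0^1 ∫_0^1 x × f(x,y) dy dx
= ∫_0^1 ∫_0^1 x × (20 x^{4} y^{3}) dy dx
= \frac{5}{6}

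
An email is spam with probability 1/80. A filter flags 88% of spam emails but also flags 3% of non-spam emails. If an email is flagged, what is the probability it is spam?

Let D = the rare event, + = positive/flagged.
P(D) = 1/80
P(+|D) = 88/100 = 22/25
P(+|D') = 3/100
P(+) = P(+|D)P(D) + P(+|D')P(D')
     = \frac{22}{25} × \frac{1}{80} + \frac{3}{100} × \frac{79}{80}
     = \frac{13}{320}
P(D|+) = P(+|D)P(D)/P(+) = \frac{88}{325}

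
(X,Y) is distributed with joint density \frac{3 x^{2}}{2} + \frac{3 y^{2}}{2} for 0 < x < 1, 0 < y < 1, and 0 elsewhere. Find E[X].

E[X] = ∫_0^1 ∫_0^1 x × f(x,y) dy dx
= ∫_0^1 ∫_0^1 x × (\frac{3 x^{2}}{2} + \frac{3 y^{2}}{2}) dy dx
= \frac{5}{8}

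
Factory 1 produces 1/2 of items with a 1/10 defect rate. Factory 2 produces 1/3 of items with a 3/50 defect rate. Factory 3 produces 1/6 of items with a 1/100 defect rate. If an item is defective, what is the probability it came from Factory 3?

Using Bayes' theorem:
P(F1) = 1/2, P(D|F1) = 1/10
P(F2) = 1/3, P(D|F2) = 3/50
P(F3) = 1/6, P(D|F3) = 1/100
P(D) = P(D|F1)P(F1) + P(D|F2)P(F2) + P(D|F3)P(F3)
     = \frac{43}{600}
P(F3|D) = P(D|F3)P(F3) / P(D)
= \frac{1}{43}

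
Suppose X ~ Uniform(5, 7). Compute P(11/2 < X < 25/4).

P(11/2 < X < 25/4) = ∫_{11/2}^{25/4} f(x) dx
where f(x) = \frac{1}{2}
= \frac{3}{8}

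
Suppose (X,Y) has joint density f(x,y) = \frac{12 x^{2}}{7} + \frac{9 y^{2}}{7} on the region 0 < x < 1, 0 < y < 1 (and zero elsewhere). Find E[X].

E[X] = ∫_0^1 ∫_0^1 x × f(x,y) dy dx
= ∫_0^1 ∫_0^1 x × (\frac{12 x^{2}}{7} + \frac{9 y^{2}}{7}) dy dx
= \frac{9}{14}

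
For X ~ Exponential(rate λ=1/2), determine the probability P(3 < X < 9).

P(3 < X < 9) = ∫_{3}^{9} f(x) dx
where f(x) = \frac{e^{- \frac{x}{2}}}{2}
= - \frac{1 - e^{3}}{e^{\frac{9}{2}}}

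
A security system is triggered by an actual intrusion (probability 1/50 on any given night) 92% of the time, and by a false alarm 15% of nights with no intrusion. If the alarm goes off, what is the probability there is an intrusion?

Let D = the rare event, + = positive/flagged.
P(D) = 1/50
P(+|D) = 92/100 = 23/25
P(+|D') = 15/100 = 3/20
P(+) = P(+|D)P(D) + P(+|D')P(D')
     = \frac{23}{25} × \frac{1}{50} + \frac{3}{20} × \frac{49}{50}
     = \frac{827}{5000}
P(D|+) = P(+|D)P(D)/P(+) = \frac{92}{827}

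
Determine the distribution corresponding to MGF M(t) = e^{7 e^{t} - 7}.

The MGF M(t) = e^{7 e^{t} - 7} is the standard form for the Poisson distribution.
Comparing with the known MGF formula identifies: Poisson(λ=7)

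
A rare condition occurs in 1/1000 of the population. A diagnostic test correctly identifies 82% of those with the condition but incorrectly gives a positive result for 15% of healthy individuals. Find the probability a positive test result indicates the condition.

Let D = the rare event, + = positive/flagged.
P(D) = 1/1000
P(+|D) = 82/100 = 41/50
P(+|D') = 15/100 = 3/20
P(+) = P(+|D)P(D) + P(+|D')P(D')
     = \frac{41}{50} × \frac{1}{1000} + \frac{3}{20} × \frac{999}{1000}
     = \frac{15067}{100000}
P(D|+) = P(+|D)P(D)/P(+) = \frac{82}{15067}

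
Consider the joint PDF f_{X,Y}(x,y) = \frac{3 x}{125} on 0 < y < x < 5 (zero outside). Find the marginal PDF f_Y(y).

f_Y(y) = ∫_y^5 \frac{3 x}{125} dx = \frac{3}{10} - \frac{3 y^{2}}{250}
for 0 < y < 5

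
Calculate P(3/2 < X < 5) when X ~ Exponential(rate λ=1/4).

P(3/2 < X < 5) = ∫_{3/2}^{5} f(x) dx
where f(x) = \frac{e^{- \frac{x}{4}}}{4}
= - \frac{1}{e^{\frac{5}{4}}} + e^{- \frac{3}{8}}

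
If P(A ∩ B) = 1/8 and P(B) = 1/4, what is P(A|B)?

P(A|B) = P(A ∩ B) / P(B)
= (1/8) / (1/4)
= 1/2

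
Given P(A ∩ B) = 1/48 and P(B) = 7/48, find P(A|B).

P(A|B) = P(A ∩ B) / P(B)
= (1/48) / (7/48)
= 1/7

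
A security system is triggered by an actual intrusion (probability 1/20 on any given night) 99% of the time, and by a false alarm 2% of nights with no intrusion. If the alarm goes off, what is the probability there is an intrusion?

Let D = the rare event, + = positive/flagged.
P(D) = 1/20
P(+|D) = 99/100
P(+|D') = 2/100 = 1/50
P(+) = P(+|D)P(D) + P(+|D')P(D')
     = \frac{99}{100} × \frac{1}{20} + \frac{1}{50} × \frac{19}{20}
     = \frac{137}{2000}
P(D|+) = P(+|D)P(D)/P(+) = \frac{99}{137}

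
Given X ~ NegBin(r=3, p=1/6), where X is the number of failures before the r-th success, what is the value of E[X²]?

Using the identity E[X²] = Var(X) + (E[X])²:
E[X] = 15
Var(X) = 90
E[X²] = 90 + (15)²
= 315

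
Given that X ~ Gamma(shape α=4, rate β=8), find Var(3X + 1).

For X ~ Gamma(shape α=4, rate β=8):
Var(X) = \frac{1}{16}
Var(3X + 1) = (3)² × Var(X) = 9 × \frac{1}{16} = \frac{9}{16}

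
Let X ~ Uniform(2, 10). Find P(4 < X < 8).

P(4 < X < 8) = ∫_{4}^{8} f(x) dx
where f(x) = \frac{1}{8}
= \frac{1}{2}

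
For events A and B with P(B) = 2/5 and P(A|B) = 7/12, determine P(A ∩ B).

By definition, P(A|B) = P(A ∩ B) / P(B)
So P(A ∩ B) = P(A|B) × P(B)
= 7/12 × 2/5
= 7/30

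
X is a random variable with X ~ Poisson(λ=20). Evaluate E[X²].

Using the identity E[X²] = Var(X) + (E[X])²:
E[X] = 20
Var(X) = 20
E[X²] = 20 + (20)²
= 420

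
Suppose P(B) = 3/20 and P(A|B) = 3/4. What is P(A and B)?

By definition, P(A|B) = P(A ∩ B) / P(B)
So P(A ∩ B) = P(A|B) × P(B)
= 3/4 × 3/20
= 9/80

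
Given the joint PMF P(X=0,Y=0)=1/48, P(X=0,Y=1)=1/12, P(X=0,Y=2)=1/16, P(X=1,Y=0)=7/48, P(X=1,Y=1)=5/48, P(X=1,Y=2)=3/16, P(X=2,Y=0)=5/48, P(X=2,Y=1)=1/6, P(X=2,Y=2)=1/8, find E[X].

First find marginal of X:
P(X=0) = 1/6
P(X=1) = 7/16
P(X=2) = 19/48
E[X] = 0 × 1/6 + 1 × 7/16 + 2 × 19/48 = 59/48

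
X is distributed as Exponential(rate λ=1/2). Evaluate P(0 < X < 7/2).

P(0 < X < 7/2) = ∫_{0}^{7/2} f(x) dx
where f(x) = \frac{e^{- \frac{x}{2}}}{2}
= 1 - e^{- \frac{7}{4}}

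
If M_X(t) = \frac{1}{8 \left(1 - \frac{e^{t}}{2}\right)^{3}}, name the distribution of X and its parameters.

The MGF M(t) = \frac{1}{8 \left(1 - \frac{e^{t}}{2}\right)^{3}} is the standard form for the NegativeBinomial distribution.
Comparing with the known MGF formula identifies: NegBin(r=3, p=1/2), X = failures before r-th success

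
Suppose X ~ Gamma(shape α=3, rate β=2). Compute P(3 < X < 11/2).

P(3 < X < 11/2) = ∫_{3}^{11/2} f(x) dx
where f(x) = 4 x^{2} e^{- 2 x}
= \frac{5 \left(-29 + 10 e^{5}\right)}{2 e^{11}}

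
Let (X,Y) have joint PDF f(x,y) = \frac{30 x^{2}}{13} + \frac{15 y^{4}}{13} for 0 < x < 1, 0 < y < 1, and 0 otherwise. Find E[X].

E[X] = ∫_0^1 ∫_0^1 x × f(x,y) dy dx
= ∫_0^1 ∫_0^1 x × (\frac{30 x^{2}}{13} + \frac{15 y^{4}}{13}) dy dx
= \frac{9}{13}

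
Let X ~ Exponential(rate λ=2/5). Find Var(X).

For X ~ Exponential(rate λ=2/5):
Var(X) = \frac{25}{4}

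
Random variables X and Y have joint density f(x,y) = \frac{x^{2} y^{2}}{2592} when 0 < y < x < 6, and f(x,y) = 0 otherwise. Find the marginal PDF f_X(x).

f_X(x) = ∫_0^x \frac{x^{2} y^{2}}{2592} dy = \frac{x^{5}}{7776}
for 0 < x < 6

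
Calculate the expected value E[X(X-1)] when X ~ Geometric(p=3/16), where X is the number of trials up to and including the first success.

E[X(X-1)] = E[X² - X] = E[X²] - E[X]
E[X] = \frac{16}{3}
E[X²] = Var(X) + (E[X])² = \frac{208}{9} + (\frac{16}{3})² = \frac{464}{9}
E[X(X-1)] = \frac{464}{9} - \frac{16}{3} = \frac{416}{9}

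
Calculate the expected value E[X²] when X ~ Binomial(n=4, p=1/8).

Using the identity E[X²] = Var(X) + (E[X])²:
E[X] = \frac{1}{2}
Var(X) = \frac{7}{16}
E[X²] = \frac{7}{16} + (\frac{1}{2})²
= \frac{11}{16}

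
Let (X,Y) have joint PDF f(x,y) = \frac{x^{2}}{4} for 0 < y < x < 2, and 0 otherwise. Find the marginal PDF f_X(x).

f_X(x) = ∫_0^x \frac{x^{2}}{4} dy = \frac{x^{3}}{4}
for 0 < x < 2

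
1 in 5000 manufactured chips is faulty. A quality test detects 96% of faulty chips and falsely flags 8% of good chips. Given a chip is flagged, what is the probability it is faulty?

Let D = the rare event, + = positive/flagged.
P(D) = 1/5000
P(+|D) = 96/100 = 24/25
P(+|D') = 8/100 = 2/25
P(+) = P(+|D)P(D) + P(+|D')P(D')
     = \frac{24}{25} × \frac{1}{5000} + \frac{2}{25} × \frac{4999}{5000}
     = \frac{5011}{62500}
P(D|+) = P(+|D)P(D)/P(+) = \frac{12}{5011}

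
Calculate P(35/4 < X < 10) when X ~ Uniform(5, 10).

P(35/4 < X < 10) = ∫_{35/4}^{10} f(x) dx
where f(x) = \frac{1}{5}
= \frac{1}{4}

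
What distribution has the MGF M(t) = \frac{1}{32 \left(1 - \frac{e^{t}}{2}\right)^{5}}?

The MGF M(t) = \frac{1}{32 \left(1 - \frac{e^{t}}{2}\right)^{5}} is the standard form for the NegativeBinomial distribution.
Comparing with the known MGF formula identifies: NegBin(r=5, p=1/2), X = failures before r-th success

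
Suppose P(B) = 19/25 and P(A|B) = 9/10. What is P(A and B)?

By definition, P(A|B) = P(A ∩ B) / P(B)
So P(A ∩ B) = P(A|B) × P(B)
= 9/10 × 19/25
= 171/250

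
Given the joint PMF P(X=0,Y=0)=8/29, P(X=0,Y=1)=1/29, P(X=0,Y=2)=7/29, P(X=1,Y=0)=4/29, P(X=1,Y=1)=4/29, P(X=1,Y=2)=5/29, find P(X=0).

P(X=0) = P(X=0,Y=0) + P(X=0,Y=1) + P(X=0,Y=2)
= 8/29 + 1/29 + 7/29
= 16/29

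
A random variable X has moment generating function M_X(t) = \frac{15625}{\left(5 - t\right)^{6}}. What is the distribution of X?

The MGF M(t) = \frac{15625}{\left(5 - t\right)^{6}} is the standard form for the Gamma distribution.
Comparing with the known MGF formula identifies: Gamma(shape α=6, rate β=5)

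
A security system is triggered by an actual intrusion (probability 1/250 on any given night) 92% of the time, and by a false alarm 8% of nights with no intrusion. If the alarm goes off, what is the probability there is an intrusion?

Let D = the rare event, + = positive/flagged.
P(D) = 1/250
P(+|D) = 92/100 = 23/25
P(+|D') = 8/100 = 2/25
P(+) = P(+|D)P(D) + P(+|D')P(D')
     = \frac{23}{25} × \frac{1}{250} + \frac{2}{25} × \frac{249}{250}
     = \frac{521}{6250}
P(D|+) = P(+|D)P(D)/P(+) = \frac{23}{521}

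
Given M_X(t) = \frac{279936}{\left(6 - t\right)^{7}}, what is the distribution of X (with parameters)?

The MGF M(t) = \frac{279936}{\left(6 - t\right)^{7}} is the standard form for the Gamma distribution.
Comparing with the known MGF formula identifies: Gamma(shape α=7, rate β=6)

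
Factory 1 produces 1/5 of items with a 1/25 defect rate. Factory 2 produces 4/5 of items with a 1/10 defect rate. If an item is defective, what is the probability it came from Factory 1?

Using Bayes' theorem:
P(F1) = 1/5, P(D|F1) = 1/25
P(F2) = 4/5, P(D|F2) = 1/10
P(D) = P(D|F1)P(F1) + P(D|F2)P(F2)
     = \frac{11}{125}
P(F1|D) = P(D|F1)P(F1) / P(D)
= \frac{1}{11}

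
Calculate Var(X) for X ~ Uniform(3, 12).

For X ~ Uniform(3, 12):
Var(X) = \frac{27}{4}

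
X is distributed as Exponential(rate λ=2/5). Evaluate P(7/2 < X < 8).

P(7/2 < X < 8) = ∫_{7/2}^{8} f(x) dx
where f(x) = \frac{2 e^{- \frac{2 x}{5}}}{5}
= - \frac{1 - e^{\frac{9}{5}}}{e^{\frac{16}{5}}}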